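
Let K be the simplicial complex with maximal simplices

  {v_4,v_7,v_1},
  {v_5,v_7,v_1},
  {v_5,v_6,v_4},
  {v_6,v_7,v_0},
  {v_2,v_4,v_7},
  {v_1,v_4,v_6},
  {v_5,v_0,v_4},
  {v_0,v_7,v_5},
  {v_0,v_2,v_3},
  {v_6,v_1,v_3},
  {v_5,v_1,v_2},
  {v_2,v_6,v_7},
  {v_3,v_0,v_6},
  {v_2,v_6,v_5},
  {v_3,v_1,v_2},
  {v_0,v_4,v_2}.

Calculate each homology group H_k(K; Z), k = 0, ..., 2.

Fix the vertex order v_0 < v_1 < v_2 < v_3 < v_4 < v_5 < v_6 < v_7 and write every simplex with vertices in increasing order. Then dim K = 2 and the simplices of K are:

  0-simplices (8): [v_0], [v_1], [v_2], [v_3], [v_4], [v_5], [v_6], [v_7]
  1-simplices (24): (24 of them)
  2-simplices (16): (16 of them)

so the chain groups are C_0 ≅ Z^8, C_1 ≅ Z^24, C_2 ≅ Z^16.

Boundary ∂_1: C_1 → C_0 maps an edge to its endpoints' difference, ∂[p,q] = q − p. For instance
  ∂[v_1,v_2] = [v_2] − [v_1].
The resulting 8×24 matrix has rank 7, and its Smith normal form has invariant factors (1,1,1,1,1,1,1).

Boundary ∂_2: C_2 → C_1 sends each 2-simplex [p,q,r] to [q,r] − [p,r] + [p,q]. For instance
  ∂[v_2,v_4,v_7] = [v_4,v_7] − [v_2,v_7] + [v_2,v_4],
  ∂[v_1,v_2,v_3] = [v_2,v_3] − [v_1,v_3] + [v_1,v_2].
The 24×16 boundary matrix has rank 15 and Smith normal form diag(1,1,1,1,1,1,1,1,1,1,1,1,1,1,1).

From H_k ≅ ker(∂_k) / im(∂_{k+1}) we obtain:

  H_0: rank C_0 − rank ∂_1 = 8 − 7 = 1, and the invariant factors of ∂_1 are all 1, so H_0 ≅ Z.
  H_1: rank ker ∂_1 − rank ∂_2 = (24 − 7) − 15 = 2, and the invariant factors of ∂_2 are all 1, so H_1 ≅ Z^2.
  H_2: rank ker ∂_2 − rank ∂_3 = (16 − 15) − 0 = 1, and there is no ∂_3, so H_2 ≅ Z.

As a check, the Euler characteristic is 8 − 24 + 16 = 0, which agrees with 1 − 2 + 1 = 0.
(K is a triangulation of the torus T^2.)

H_0 ≅ Z,  H_1 ≅ Z^2,  H_2 ≅ Z.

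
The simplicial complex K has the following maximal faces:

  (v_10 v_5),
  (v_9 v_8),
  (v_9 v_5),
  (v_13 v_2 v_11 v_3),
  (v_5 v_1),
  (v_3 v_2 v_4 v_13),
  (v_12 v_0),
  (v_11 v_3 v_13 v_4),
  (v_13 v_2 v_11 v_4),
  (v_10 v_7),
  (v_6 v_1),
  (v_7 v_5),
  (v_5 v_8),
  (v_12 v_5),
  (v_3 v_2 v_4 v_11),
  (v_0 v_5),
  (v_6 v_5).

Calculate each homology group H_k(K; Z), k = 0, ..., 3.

Order the vertices as v_0 < v_1 < v_2 < v_3 < v_4 < v_5 < v_6 < v_7 < v_8 < v_9 < v_10 < v_11 < v_12 < v_13. Listing each simplex with vertices in this order, K has dimension 3 with simplices:

  0-simplices (14): [v_0], [v_1], [v_2], [v_3], [v_4], [v_5], [v_6], [v_7], [v_8], [v_9], [v_10], [v_11], [v_12], [v_13]
  1-simplices (22): (22 of them)
  2-simplices (10): [v_2,v_3,v_4], [v_2,v_3,v_11], [v_2,v_3,v_13], [v_2,v_4,v_11], [v_2,v_4,v_13], [v_2,v_11,v_13], [v_3,v_4,v_11], [v_3,v_4,v_13], [v_3,v_11,v_13], [v_4,v_11,v_13]
  3-simplices (5): [v_2,v_3,v_4,v_11], [v_2,v_3,v_4,v_13], [v_2,v_3,v_11,v_13], [v_2,v_4,v_11,v_13], [v_3,v_4,v_11,v_13]

so the chain groups are C_0 ≅ Z^14, C_1 ≅ Z^22, C_2 ≅ Z^10, C_3 ≅ Z^5.

∂_1: C_1 → C_0 maps an edge to its endpoints' difference, ∂[p,q] = q − p. For instance
  ∂[v_4,v_11] = [v_11] − [v_4].
The 14×22 boundary matrix has rank 12 and Smith normal form diag(1,1,1,1,1,1,1,1,1,1,1,1).

Boundary ∂_2: C_2 → C_1 maps a triangle to the signed sum of its edges. For instance
  ∂[v_3,v_4,v_11] = [v_4,v_11] − [v_3,v_11] + [v_3,v_4],
  ∂[v_2,v_3,v_4] = [v_3,v_4] − [v_2,v_4] + [v_2,v_3].
This gives a 22×10 integer matrix of rank 6; reducing to Smith normal form yields diagonal entries (1,1,1,1,1,1).

∂_3: C_3 → C_2 sends each 3-simplex σ to the alternating sum Σ_i (−1)^i (σ with its i-th vertex removed). For instance
  ∂[v_2,v_4,v_11,v_13] = [v_4,v_11,v_13] − [v_2,v_11,v_13] + [v_2,v_4,v_13] − [v_2,v_4,v_11],
  ∂[v_2,v_3,v_4,v_11] = [v_3,v_4,v_11] − [v_2,v_4,v_11] + [v_2,v_3,v_11] − [v_2,v_3,v_4].
The resulting 10×5 matrix has rank 4, and its Smith normal form has invariant factors (1,1,1,1).

Now H_k = ker ∂_k / im ∂_{k+1}, so:

  H_0: rank C_0 − rank ∂_1 = 14 − 12 = 2, and the invariant factors of ∂_1 are all 1, so H_0 ≅ Z^2.
  H_1: rank ker ∂_1 − rank ∂_2 = (22 − 12) − 6 = 4, and the invariant factors of ∂_2 are all 1, so H_1 ≅ Z^4.
  H_2: rank ker ∂_2 − rank ∂_3 = (10 − 6) − 4 = 0, and the invariant factors of ∂_3 are all 1, so H_2 ≅ 0.
  H_3: rank ker ∂_3 − rank ∂_4 = (5 − 4) − 0 = 1, and there is no ∂_4, so H_3 ≅ Z.

H_0 ≅ Z^2,  H_1 ≅ Z^4,  H_2 = 0,  H_3 ≅ Z.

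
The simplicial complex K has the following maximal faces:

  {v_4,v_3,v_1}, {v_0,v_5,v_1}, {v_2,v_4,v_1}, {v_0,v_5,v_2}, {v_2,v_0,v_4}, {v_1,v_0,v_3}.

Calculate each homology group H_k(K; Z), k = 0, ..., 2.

H_0 = Z,  H_1 = Z,  H_2 = 0.

We work with the vertex ordering v_0 < v_1 < v_2 < v_3 < v_4 < v_5. The simplices of K, each written with vertices in increasing order, are:

  0-simplices (6): [v_0], [v_1], [v_2], [v_3], [v_4], [v_5]
  1-simplices (12): [v_0,v_1], [v_0,v_2], [v_0,v_3], [v_0,v_4], [v_0,v_5], [v_1,v_2], [v_1,v_3], [v_1,v_4], [v_1,v_5], [v_2,v_4], [v_2,v_5], [v_3,v_4]
  2-simplices (6): [v_0,v_1,v_3], [v_0,v_1,v_5], [v_0,v_2,v_4], [v_0,v_2,v_5], [v_1,v_2,v_4], [v_1,v_3,v_4]

so the chain groups are C_0 ≅ Z^6, C_1 ≅ Z^12, C_2 ≅ Z^6.

∂_1: C_1 → C_0 maps an edge to its endpoints' difference, ∂[p,q] = q − p. For instance
  ∂[v_1,v_4] = [v_4] − [v_1].
This gives a 6×12 integer matrix of rank 5; reducing to Smith normal form yields diagonal entries (1,1,1,1,1).

Boundary ∂_2: C_2 → C_1 acts by ∂[p,q,r] = [q,r] − [p,r] + [p,q]. For instance
  ∂[v_0,v_1,v_5] = [v_1,v_5] − [v_0,v_5] + [v_0,v_1],
  ∂[v_0,v_2,v_5] = [v_2,v_5] − [v_0,v_5] + [v_0,v_2].
As a 12×6 matrix over Z this has rank 6, with invariant factors (1,1,1,1,1,1).

Now H_k = ker ∂_k / im ∂_{k+1}, so:

  H_0: rank C_0 − rank ∂_1 = 6 − 5 = 1, and the invariant factors of ∂_1 are all 1, so H_0 ≅ Z.
  H_1: rank ker ∂_1 − rank ∂_2 = (12 − 5) − 6 = 1, and the invariant factors of ∂_2 are all 1, so H_1 ≅ Z.
  H_2: rank ker ∂_2 − rank ∂_3 = (6 − 6) − 0 = 0, and there is no ∂_3, so H_2 ≅ 0.

As a check, the Euler characteristic is 6 − 12 + 6 = 0, which agrees with 1 − 1 + 0 = 0.
(K is a triangulation of the cylinder S^1 x I.)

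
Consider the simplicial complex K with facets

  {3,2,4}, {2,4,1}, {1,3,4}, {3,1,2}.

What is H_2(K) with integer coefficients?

We work with the vertex ordering 1 < 2 < 3 < 4. The simplices of K, each written with vertices in increasing order, are:

  0-simplices (4): [1], [2], [3], [4]
  1-simplices (6): [1,2], [1,3], [1,4], [2,3], [2,4], [3,4]
  2-simplices (4): [1,2,3], [1,2,4], [1,3,4], [2,3,4]

so the chain groups are C_0 ≅ Z^4, C_1 ≅ Z^6, C_2 ≅ Z^4.

∂_1: C_1 → C_0 sends each edge [p,q] (with p < q) to q − p. For instance
  ∂[1,3] = [3] − [1].
This gives a 4×6 integer matrix of rank 3; reducing to Smith normal form yields diagonal entries (1,1,1).

∂_2: C_2 → C_1 acts by ∂[p,q,r] = [q,r] − [p,r] + [p,q]. For instance
  ∂[1,3,4] = [3,4] − [1,4] + [1,3],
  ∂[1,2,4] = [2,4] − [1,4] + [1,2].
This gives a 6×4 integer matrix of rank 3; reducing to Smith normal form yields diagonal entries (1,1,1).

Reading off H_k = ker ∂_k / im ∂_{k+1}:

  H_2: rank ker ∂_2 − rank ∂_3 = (4 − 3) − 0 = 1, and there is no ∂_3, so H_2 ≅ Z.

H_2 ≅ Z.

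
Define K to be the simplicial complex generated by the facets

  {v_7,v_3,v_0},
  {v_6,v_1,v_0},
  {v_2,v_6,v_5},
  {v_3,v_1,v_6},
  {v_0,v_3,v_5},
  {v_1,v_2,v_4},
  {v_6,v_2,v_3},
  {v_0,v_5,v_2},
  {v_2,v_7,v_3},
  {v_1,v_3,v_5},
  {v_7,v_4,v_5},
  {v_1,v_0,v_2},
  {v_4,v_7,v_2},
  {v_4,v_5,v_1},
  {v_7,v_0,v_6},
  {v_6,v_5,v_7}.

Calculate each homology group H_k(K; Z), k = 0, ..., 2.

K has 8 vertices, 24 edges, 16 triangles.
rank ∂_0 = 0, rank ∂_1 = 7 ⇒ b_0 = 8 − 0 − 7 = 1; all invariant factors of ∂_1 are 1 so no torsion. So H_0 ≅ Z.
rank ∂_1 = 7, rank ∂_2 = 15 ⇒ b_1 = 24 − 7 − 15 = 2; all invariant factors of ∂_2 are 1 so no torsion. So H_1 ≅ Z^2.
rank ∂_2 = 15, rank ∂_3 = 0 ⇒ b_2 = 16 − 15 − 0 = 1. So H_2 ≅ Z.

H_0 = Z,  H_1 = Z^2,  H_2 = Z.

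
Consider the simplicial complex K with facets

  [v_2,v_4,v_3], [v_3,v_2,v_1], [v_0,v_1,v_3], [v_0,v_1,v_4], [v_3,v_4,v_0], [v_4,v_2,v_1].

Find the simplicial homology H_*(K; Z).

H_0 ≅ Z,  H_1 = 0,  H_2 ≅ Z.

We work with the vertex ordering v_0 < v_1 < v_2 < v_3 < v_4. The simplices of K, each written with vertices in increasing order, are:

  0-simplices (5): [v_0], [v_1], [v_2], [v_3], [v_4]
  1-simplices (9): [v_0,v_1], [v_0,v_3], [v_0,v_4], [v_1,v_2], [v_1,v_3], [v_1,v_4], [v_2,v_3], [v_2,v_4], [v_3,v_4]
  2-simplices (6): [v_0,v_1,v_3], [v_0,v_1,v_4], [v_0,v_3,v_4], [v_1,v_2,v_3], [v_1,v_2,v_4], [v_2,v_3,v_4]

Hence C_0 ≅ Z^5, C_1 ≅ Z^9, C_2 ≅ Z^6.

Boundary ∂_1: C_1 → C_0 is given by ∂[p,q] = [q] − [p]. For instance
  ∂[v_2,v_3] = [v_3] − [v_2].
The resulting 5×9 matrix has rank 4, and its Smith normal form has invariant factors (1,1,1,1).

∂_2: C_2 → C_1 acts by ∂[p,q,r] = [q,r] − [p,r] + [p,q]. For instance
  ∂[v_2,v_3,v_4] = [v_3,v_4] − [v_2,v_4] + [v_2,v_3],
  ∂[v_1,v_2,v_3] = [v_2,v_3] − [v_1,v_3] + [v_1,v_2].
This gives a 9×6 integer matrix of rank 5; reducing to Smith normal form yields diagonal entries (1,1,1,1,1).

Reading off H_k = ker ∂_k / im ∂_{k+1}:

  H_0: rank C_0 − rank ∂_1 = 5 − 4 = 1, and the invariant factors of ∂_1 are all 1, so H_0 ≅ Z.
  H_1: rank ker ∂_1 − rank ∂_2 = (9 − 4) − 5 = 0, and the invariant factors of ∂_2 are all 1, so H_1 ≅ 0.
  H_2: rank ker ∂_2 − rank ∂_3 = (6 − 5) − 0 = 1, and there is no ∂_3, so H_2 ≅ Z.

As a check, the Euler characteristic is 5 − 9 + 6 = 2, which agrees with 1 − 0 + 1 = 2.
(K is a triangulation of the 2-sphere S^2.)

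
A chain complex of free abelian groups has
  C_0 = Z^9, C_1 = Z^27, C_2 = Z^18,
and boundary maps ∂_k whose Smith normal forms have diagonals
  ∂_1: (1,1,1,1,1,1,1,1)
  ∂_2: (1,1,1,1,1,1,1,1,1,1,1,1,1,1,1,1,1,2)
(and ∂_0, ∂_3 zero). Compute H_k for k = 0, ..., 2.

H_0: b_0 = 9 − 0 − 8 = 1; torsion from ∂_1 factors > 1: none. So H_0 ≅ Z.
H_1: b_1 = 27 − 8 − 18 = 1; torsion from ∂_2 factors > 1: [2]. So H_1 ≅ Z ⊕ Z/2Z.
H_2: b_2 = 18 − 18 − 0 = 0; torsion from ∂_3 factors > 1: none. So H_2 ≅ 0.

H_0 ≅ Z,  H_1 ≅ Z ⊕ Z/2Z,  H_2 = 0.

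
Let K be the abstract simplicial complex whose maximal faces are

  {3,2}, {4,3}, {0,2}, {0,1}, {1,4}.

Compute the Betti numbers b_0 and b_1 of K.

b_0 = 1, b_1 = 1.

Fix the vertex order 0 < 1 < 2 < 3 < 4 and write every simplex with vertices in increasing order. Then dim K = 1 and the simplices of K are:

  0-simplices (5): [0], [1], [2], [3], [4]
  1-simplices (5): [0,1], [0,2], [1,4], [2,3], [3,4]

Hence C_0 ≅ Z^5, C_1 ≅ Z^5.

The boundary map ∂_1: C_1 → C_0 is given by ∂[p,q] = [q] − [p].
The resulting 5×5 matrix has rank 4, and its Smith normal form has invariant factors (1,1,1,1).

Now H_k = ker ∂_k / im ∂_{k+1}, so:

  H_0: rank C_0 − rank ∂_1 = 5 − 4 = 1, and the invariant factors of ∂_1 are all 1, so H_0 = Z.
  H_1: rank ker ∂_1 − rank ∂_2 = (5 − 4) − 0 = 1, and there is no ∂_2, so H_1 = Z.

As a check, the Euler characteristic is 5 − 5 = 0, which agrees with 1 − 1 = 0.
(K is a triangulation of the circle S^1.)

Hence the Betti numbers are b_0 = 1, b_1 = 1.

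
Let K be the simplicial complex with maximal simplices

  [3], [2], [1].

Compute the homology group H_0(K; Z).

Take the total order 1 < 2 < 3 on the vertex set. Then K (dimension 0) consists of the simplices:

  0-simplices (3): [1], [2], [3]

giving chain groups C_0 ≅ Z^3.

Reading off H_k = ker ∂_k / im ∂_{k+1}:

  H_0: rank C_0 − rank ∂_1 = 3 − 0 = 3, and there is no ∂_1, so H_0 ≅ Z^3.

H_0 = Z^3.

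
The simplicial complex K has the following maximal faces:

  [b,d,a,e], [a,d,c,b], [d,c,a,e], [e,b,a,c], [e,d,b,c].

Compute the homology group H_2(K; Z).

K has 5 vertices, 10 edges, 10 triangles, 5 3-simplices.
rank ∂_2 = 6, rank ∂_3 = 4 ⇒ b_2 = 10 − 6 − 4 = 0; all invariant factors of ∂_3 are 1 so no torsion. So H_2 = 0.

H_2 ≅ 0.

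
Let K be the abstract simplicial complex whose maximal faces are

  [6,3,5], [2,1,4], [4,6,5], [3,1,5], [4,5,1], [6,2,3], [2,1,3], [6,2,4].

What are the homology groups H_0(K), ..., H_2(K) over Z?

H_0 = Z,  H_1 = 0,  H_2 = Z.

We work with the vertex ordering 1 < 2 < 3 < 4 < 5 < 6. The simplices of K, each written with vertices in increasing order, are:

  0-simplices (6): [1], [2], [3], [4], [5], [6]
  1-simplices (12): [1,2], [1,3], [1,4], [1,5], [2,3], [2,4], [2,6], [3,5], [3,6], [4,5], [4,6], [5,6]
  2-simplices (8): [1,2,3], [1,2,4], [1,3,5], [1,4,5], [2,3,6], [2,4,6], [3,5,6], [4,5,6]

so the chain groups are C_0 ≅ Z^6, C_1 ≅ Z^12, C_2 ≅ Z^8.

The boundary map ∂_1: C_1 → C_0 is given by ∂[p,q] = [q] − [p]. For instance
  ∂[2,6] = [6] − [2].
The 6×12 boundary matrix has rank 5 and Smith normal form diag(1,1,1,1,1).

The boundary map ∂_2: C_2 → C_1 maps a triangle to the signed sum of its edges. For instance
  ∂[1,2,4] = [2,4] − [1,4] + [1,2],
  ∂[3,5,6] = [5,6] − [3,6] + [3,5].
The 12×8 boundary matrix has rank 7 and Smith normal form diag(1,1,1,1,1,1,1).

Computing H_k = (kernel of ∂_k) / (image of ∂_{k+1}):

  H_0: rank C_0 − rank ∂_1 = 6 − 5 = 1, and the invariant factors of ∂_1 are all 1, so H_0 ≅ Z.
  H_1: rank ker ∂_1 − rank ∂_2 = (12 − 5) − 7 = 0, and the invariant factors of ∂_2 are all 1, so H_1 ≅ 0.
  H_2: rank ker ∂_2 − rank ∂_3 = (8 − 7) − 0 = 1, and there is no ∂_3, so H_2 ≅ Z.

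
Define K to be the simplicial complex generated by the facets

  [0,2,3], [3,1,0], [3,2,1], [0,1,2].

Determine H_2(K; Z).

H_2 = Z.

Order the vertices as 0 < 1 < 2 < 3. Listing each simplex with vertices in this order, K has dimension 2 with simplices:

  0-simplices (4): [0], [1], [2], [3]
  1-simplices (6): [0,1], [0,2], [0,3], [1,2], [1,3], [2,3]
  2-simplices (4): [0,1,2], [0,1,3], [0,2,3], [1,2,3]

Hence C_0 ≅ Z^4, C_1 ≅ Z^6, C_2 ≅ Z^4.

The boundary map ∂_1: C_1 → C_0 sends each edge [p,q] (with p < q) to q − p. For instance
  ∂[2,3] = [3] − [2].
The resulting 4×6 matrix has rank 3, and its Smith normal form has invariant factors (1,1,1).

Boundary ∂_2: C_2 → C_1 sends each 2-simplex [p,q,r] to [q,r] − [p,r] + [p,q]. For instance
  ∂[1,2,3] = [2,3] − [1,3] + [1,2],
  ∂[0,1,3] = [1,3] − [0,3] + [0,1].
The resulting 6×4 matrix has rank 3, and its Smith normal form has invariant factors (1,1,1).

From H_k ≅ ker(∂_k) / im(∂_{k+1}) we obtain:

  H_2: rank ker ∂_2 − rank ∂_3 = (4 − 3) − 0 = 1, and there is no ∂_3, so H_2 = Z.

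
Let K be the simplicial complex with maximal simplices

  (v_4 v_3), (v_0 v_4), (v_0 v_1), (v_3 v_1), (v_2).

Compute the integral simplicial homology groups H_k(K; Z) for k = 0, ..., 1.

H_0 ≅ Z^2,  H_1 ≅ Z.

Order the vertices as v_0 < v_1 < v_2 < v_3 < v_4. Listing each simplex with vertices in this order, K has dimension 1 with simplices:

  0-simplices (5): [v_0], [v_1], [v_2], [v_3], [v_4]
  1-simplices (4): [v_0,v_1], [v_0,v_4], [v_1,v_3], [v_3,v_4]

giving chain groups C_0 ≅ Z^5, C_1 ≅ Z^4.

∂_1: C_1 → C_0 maps an edge to its endpoints' difference, ∂[p,q] = q − p. For instance
  ∂[v_0,v_4] = [v_4] − [v_0].
The resulting 5×4 matrix has rank 3, and its Smith normal form has invariant factors (1,1,1).

Now H_k = ker ∂_k / im ∂_{k+1}, so:

  H_0: rank C_0 − rank ∂_1 = 5 − 3 = 2, and the invariant factors of ∂_1 are all 1, so H_0 ≅ Z^2.
  H_1: rank ker ∂_1 − rank ∂_2 = (4 − 3) − 0 = 1, and there is no ∂_2, so H_1 ≅ Z.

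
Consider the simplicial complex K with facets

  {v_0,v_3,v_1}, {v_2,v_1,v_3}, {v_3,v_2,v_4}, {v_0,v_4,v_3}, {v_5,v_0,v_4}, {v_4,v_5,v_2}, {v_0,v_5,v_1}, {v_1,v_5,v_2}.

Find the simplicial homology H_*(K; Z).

K has 6 vertices, 12 edges, 8 triangles.
rank ∂_0 = 0, rank ∂_1 = 5 ⇒ b_0 = 6 − 0 − 5 = 1; all invariant factors of ∂_1 are 1 so no torsion. So H_0 = Z.
rank ∂_1 = 5, rank ∂_2 = 7 ⇒ b_1 = 12 − 5 − 7 = 0; all invariant factors of ∂_2 are 1 so no torsion. So H_1 = 0.
rank ∂_2 = 7, rank ∂_3 = 0 ⇒ b_2 = 8 − 7 − 0 = 1. So H_2 = Z.

H_0 = Z,  H_1 = 0,  H_2 = Z.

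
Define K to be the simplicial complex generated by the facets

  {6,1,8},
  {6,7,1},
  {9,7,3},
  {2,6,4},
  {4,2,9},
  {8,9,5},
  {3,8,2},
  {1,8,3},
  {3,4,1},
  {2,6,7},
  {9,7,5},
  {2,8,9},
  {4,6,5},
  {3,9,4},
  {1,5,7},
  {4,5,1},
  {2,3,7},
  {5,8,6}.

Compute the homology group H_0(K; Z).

H_0 = Z.

Order the vertices as 1 < 2 < 3 < 4 < 5 < 6 < 7 < 8 < 9. Listing each simplex with vertices in this order, K has dimension 2 with simplices:

  0-simplices (9): [1], [2], [3], [4], [5], [6], [7], [8], [9]
  1-simplices (27): (27 of them)
  2-simplices (18): [1,3,4], [1,3,8], [1,4,5], [1,5,7], [1,6,7], [1,6,8], [2,3,7], [2,3,8], [2,4,6], [2,4,9], [2,6,7], [2,8,9], [3,4,9], [3,7,9], [4,5,6], [5,6,8], [5,7,9], [5,8,9]

giving chain groups C_0 ≅ Z^9, C_1 ≅ Z^27, C_2 ≅ Z^18.

Boundary ∂_1: C_1 → C_0 is given by ∂[p,q] = [q] − [p]. For instance
  ∂[2,4] = [4] − [2].
The 9×27 boundary matrix has rank 8 and Smith normal form diag(1,1,1,1,1,1,1,1).

The boundary map ∂_2: C_2 → C_1 sends each 2-simplex [p,q,r] to [q,r] − [p,r] + [p,q]. For instance
  ∂[2,6,7] = [6,7] − [2,7] + [2,6],
  ∂[1,3,8] = [3,8] − [1,8] + [1,3].
As a 27×18 matrix over Z this has rank 18, with invariant factors (1,1,1,1,1,1,1,1,1,1,1,1,1,1,1,1,1,2).

Reading off H_k = ker ∂_k / im ∂_{k+1}:

  H_0: rank C_0 − rank ∂_1 = 9 − 8 = 1, and the invariant factors of ∂_1 are all 1, so H_0 = Z.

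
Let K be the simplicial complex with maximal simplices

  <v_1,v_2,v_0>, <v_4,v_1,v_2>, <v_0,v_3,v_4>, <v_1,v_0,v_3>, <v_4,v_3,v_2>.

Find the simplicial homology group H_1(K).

K has 5 vertices, 10 edges, 5 triangles.
rank ∂_1 = 4, rank ∂_2 = 5 ⇒ b_1 = 10 − 4 − 5 = 1; all invariant factors of ∂_2 are 1 so no torsion. So H_1 = Z.

H_1 = Z.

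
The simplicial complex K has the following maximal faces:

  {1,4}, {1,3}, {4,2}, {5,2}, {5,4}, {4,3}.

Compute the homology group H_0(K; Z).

Take the total order 1 < 2 < 3 < 4 < 5 on the vertex set. Then K (dimension 1) consists of the simplices:

  0-simplices (5): [1], [2], [3], [4], [5]
  1-simplices (6): [1,3], [1,4], [2,4], [2,5], [3,4], [4,5]

giving chain groups C_0 ≅ Z^5, C_1 ≅ Z^6.

The boundary map ∂_1: C_1 → C_0 is given by ∂[p,q] = [q] − [p]. For instance
  ∂[2,4] = [4] − [2].
The 5×6 boundary matrix has rank 4 and Smith normal form diag(1,1,1,1).

Computing H_k = (kernel of ∂_k) / (image of ∂_{k+1}):

  H_0: rank C_0 − rank ∂_1 = 5 − 4 = 1, and the invariant factors of ∂_1 are all 1, so H_0 ≅ Z.

(K is a triangulation of a wedge of 2 circles.)

H_0 = Z.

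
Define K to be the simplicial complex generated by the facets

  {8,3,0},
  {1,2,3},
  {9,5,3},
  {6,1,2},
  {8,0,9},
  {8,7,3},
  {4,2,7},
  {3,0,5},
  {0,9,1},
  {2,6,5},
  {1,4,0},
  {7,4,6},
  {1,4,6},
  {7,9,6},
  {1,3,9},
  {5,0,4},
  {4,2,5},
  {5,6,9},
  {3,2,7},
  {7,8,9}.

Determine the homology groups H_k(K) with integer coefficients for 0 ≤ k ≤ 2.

Order the vertices as 0 < 1 < 2 < 3 < 4 < 5 < 6 < 7 < 8 < 9. Listing each simplex with vertices in this order, K has dimension 2 with simplices:

  0-simplices (10): [0], [1], [2], [3], [4], [5], [6], [7], [8], [9]
  1-simplices (30): (30 of them)
  2-simplices (20): (20 of them)

so the chain groups are C_0 ≅ Z^10, C_1 ≅ Z^30, C_2 ≅ Z^20.

The boundary map ∂_1: C_1 → C_0 sends each edge [p,q] (with p < q) to q − p. For instance
  ∂[0,9] = [9] − [0].
As a 10×30 matrix over Z this has rank 9, with invariant factors (1,1,1,1,1,1,1,1,1).

∂_2: C_2 → C_1 sends each 2-simplex [p,q,r] to [q,r] − [p,r] + [p,q]. For instance
  ∂[2,4,5] = [4,5] − [2,5] + [2,4],
  ∂[5,6,9] = [6,9] − [5,9] + [5,6].
The resulting 30×20 matrix has rank 20, and its Smith normal form has invariant factors (1,1,1,1,1,1,1,1,1,1,1,1,1,1,1,1,1,1,1,2).

From H_k ≅ ker(∂_k) / im(∂_{k+1}) we obtain:

  H_0: rank C_0 − rank ∂_1 = 10 − 9 = 1, and the invariant factors of ∂_1 are all 1, so H_0 ≅ Z.
  H_1: rank ker ∂_1 − rank ∂_2 = (30 − 9) − 20 = 1, and ∂_2 has invariant factor 2 > 1, so H_1 ≅ Z ⊕ Z_2.
  H_2: rank ker ∂_2 − rank ∂_3 = (20 − 20) − 0 = 0, and there is no ∂_3, so H_2 ≅ 0.

(K is a triangulation of the Klein bottle.)

H_0 ≅ Z,  H_1 ≅ Z ⊕ Z_2,  H_2 = 0.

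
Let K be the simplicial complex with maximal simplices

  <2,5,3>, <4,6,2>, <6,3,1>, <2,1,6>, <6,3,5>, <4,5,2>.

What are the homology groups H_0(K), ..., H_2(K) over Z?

H_0 = Z,  H_1 = Z,  H_2 = 0.

Fix the vertex order 1 < 2 < 3 < 4 < 5 < 6 and write every simplex with vertices in increasing order. Then dim K = 2 and the simplices of K are:

  0-simplices (6): [1], [2], [3], [4], [5], [6]
  1-simplices (12): [1,2], [1,3], [1,6], [2,3], [2,4], [2,5], [2,6], [3,5], [3,6], [4,5], [4,6], [5,6]
  2-simplices (6): [1,2,6], [1,3,6], [2,3,5], [2,4,5], [2,4,6], [3,5,6]

so the chain groups are C_0 ≅ Z^6, C_1 ≅ Z^12, C_2 ≅ Z^6.

∂_1: C_1 → C_0 sends each edge [p,q] (with p < q) to q − p.
As a 6×12 matrix over Z this has rank 5, with invariant factors (1,1,1,1,1).

Boundary ∂_2: C_2 → C_1 maps a triangle to the signed sum of its edges. For instance
  ∂[1,2,6] = [2,6] − [1,6] + [1,2],
  ∂[1,3,6] = [3,6] − [1,6] + [1,3].
As a 12×6 matrix over Z this has rank 6, with invariant factors (1,1,1,1,1,1).

Reading off H_k = ker ∂_k / im ∂_{k+1}:

  H_0: rank C_0 − rank ∂_1 = 6 − 5 = 1, and the invariant factors of ∂_1 are all 1, so H_0 ≅ Z.
  H_1: rank ker ∂_1 − rank ∂_2 = (12 − 5) − 6 = 1, and the invariant factors of ∂_2 are all 1, so H_1 ≅ Z.
  H_2: rank ker ∂_2 − rank ∂_3 = (6 − 6) − 0 = 0, and there is no ∂_3, so H_2 ≅ 0.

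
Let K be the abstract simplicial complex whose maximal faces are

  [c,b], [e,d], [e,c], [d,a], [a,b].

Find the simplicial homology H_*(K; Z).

H_0 ≅ Z,  H_1 ≅ Z.

Fix the vertex order a < b < c < d < e and write every simplex with vertices in increasing order. Then dim K = 1 and the simplices of K are:

  0-simplices (5): a, b, c, d, e
  1-simplices (5): ab, ad, bc, ce, de

giving chain groups C_0 ≅ Z^5, C_1 ≅ Z^5.

The boundary map ∂_1: C_1 → C_0 maps an edge to its endpoints' difference, ∂[p,q] = q − p.
This gives a 5×5 integer matrix of rank 4; reducing to Smith normal form yields diagonal entries (1,1,1,1).

From H_k ≅ ker(∂_k) / im(∂_{k+1}) we obtain:

  H_0: rank C_0 − rank ∂_1 = 5 − 4 = 1, and the invariant factors of ∂_1 are all 1, so H_0 = Z.
  H_1: rank ker ∂_1 − rank ∂_2 = (5 − 4) − 0 = 1, and there is no ∂_2, so H_1 = Z.

As a check, the Euler characteristic is 5 − 5 = 0, which agrees with 1 − 1 = 0.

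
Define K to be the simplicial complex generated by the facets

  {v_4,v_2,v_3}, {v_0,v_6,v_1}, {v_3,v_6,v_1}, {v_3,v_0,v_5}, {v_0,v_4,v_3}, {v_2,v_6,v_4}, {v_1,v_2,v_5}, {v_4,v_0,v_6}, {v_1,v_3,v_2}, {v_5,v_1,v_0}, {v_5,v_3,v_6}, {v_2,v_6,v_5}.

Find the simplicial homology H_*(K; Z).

We work with the vertex ordering v_0 < v_1 < v_2 < v_3 < v_4 < v_5 < v_6. The simplices of K, each written with vertices in increasing order, are:

  0-simplices (7): [v_0], [v_1], [v_2], [v_3], [v_4], [v_5], [v_6]
  1-simplices (18): (18 of them)
  2-simplices (12): (12 of them)

Hence C_0 ≅ Z^7, C_1 ≅ Z^18, C_2 ≅ Z^12.

The boundary map ∂_1: C_1 → C_0 maps an edge to its endpoints' difference, ∂[p,q] = q − p.
The 7×18 boundary matrix has rank 6 and Smith normal form diag(1,1,1,1,1,1).

∂_2: C_2 → C_1 maps a triangle to the signed sum of its edges. For instance
  ∂[v_0,v_3,v_4] = [v_3,v_4] − [v_0,v_4] + [v_0,v_3],
  ∂[v_1,v_2,v_3] = [v_2,v_3] − [v_1,v_3] + [v_1,v_2].
This gives a 18×12 integer matrix of rank 12; reducing to Smith normal form yields diagonal entries (1,1,1,1,1,1,1,1,1,1,1,2).

From H_k ≅ ker(∂_k) / im(∂_{k+1}) we obtain:

  H_0: rank C_0 − rank ∂_1 = 7 − 6 = 1, and the invariant factors of ∂_1 are all 1, so H_0 = Z.
  H_1: rank ker ∂_1 − rank ∂_2 = (18 − 6) − 12 = 0, and ∂_2 has invariant factor 2 > 1, so H_1 = Z/2Z.
  H_2: rank ker ∂_2 − rank ∂_3 = (12 − 12) − 0 = 0, and there is no ∂_3, so H_2 = 0.

As a check, the Euler characteristic is 7 − 18 + 12 = 1, which agrees with 1 − 0 + 0 = 1.
(K is a triangulation of the real projective plane RP^2.)

H_0 = Z,  H_1 = Z/2Z,  H_2 = 0.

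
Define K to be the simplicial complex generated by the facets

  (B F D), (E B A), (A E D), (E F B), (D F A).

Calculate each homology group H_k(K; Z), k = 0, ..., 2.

We work with the vertex ordering A < B < D < E < F. The simplices of K, each written with vertices in increasing order, are:

  0-simplices (5): A, B, D, E, F
  1-simplices (10): AB, AD, AE, AF, BD, BE, BF, DE, DF, EF
  2-simplices (5): ABE, ADE, ADF, BDF, BEF

giving chain groups C_0 ≅ Z^5, C_1 ≅ Z^10, C_2 ≅ Z^5.

Boundary ∂_1: C_1 → C_0 maps an edge to its endpoints' difference, ∂[p,q] = q − p.
The 5×10 boundary matrix has rank 4 and Smith normal form diag(1,1,1,1).

∂_2: C_2 → C_1 maps a triangle to the signed sum of its edges. For instance
  ∂ADE = DE − AE + AD,
  ∂BDF = DF − BF + BD.
This gives a 10×5 integer matrix of rank 5; reducing to Smith normal form yields diagonal entries (1,1,1,1,1).

Reading off H_k = ker ∂_k / im ∂_{k+1}:

  H_0: rank C_0 − rank ∂_1 = 5 − 4 = 1, and the invariant factors of ∂_1 are all 1, so H_0 ≅ Z.
  H_1: rank ker ∂_1 − rank ∂_2 = (10 − 4) − 5 = 1, and the invariant factors of ∂_2 are all 1, so H_1 ≅ Z.
  H_2: rank ker ∂_2 − rank ∂_3 = (5 − 5) − 0 = 0, and there is no ∂_3, so H_2 ≅ 0.

As a check, the Euler characteristic is 5 − 10 + 5 = 0, which agrees with 1 − 1 + 0 = 0.

H_0 ≅ Z,  H_1 ≅ Z,  H_2 = 0.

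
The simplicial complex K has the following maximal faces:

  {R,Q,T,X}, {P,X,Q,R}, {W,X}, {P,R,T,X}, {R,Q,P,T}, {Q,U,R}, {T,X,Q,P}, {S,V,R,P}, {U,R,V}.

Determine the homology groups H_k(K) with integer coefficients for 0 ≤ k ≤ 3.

We work with the vertex ordering P < Q < R < S < T < U < V < W < X. The simplices of K, each written with vertices in increasing order, are:

  0-simplices (9): P, Q, R, S, T, U, V, W, X
  1-simplices (19): PQ, PR, PS, PT, PV, PX, QR, QT, QU, QX, RS, RT, RU, RV, RX, SV, TX, UV, WX
  2-simplices (16): PQR, PQT, PQX, PRS, PRT, PRV, PRX, PSV, PTX, QRT, QRU, QRX, QTX, RSV, RTX, RUV
  3-simplices (6): PQRT, PQRX, PQTX, PRSV, PRTX, QRTX

so the chain groups are C_0 ≅ Z^9, C_1 ≅ Z^19, C_2 ≅ Z^16, C_3 ≅ Z^6.

The boundary map ∂_1: C_1 → C_0 is given by ∂[p,q] = [q] − [p]. For instance
  ∂PT = T − P.
This gives a 9×19 integer matrix of rank 8; reducing to Smith normal form yields diagonal entries (1,1,1,1,1,1,1,1).

∂_2: C_2 → C_1 acts by ∂[p,q,r] = [q,r] − [p,r] + [p,q]. For instance
  ∂QRX = RX − QX + QR,
  ∂PTX = TX − PX + PT.
The 19×16 boundary matrix has rank 11 and Smith normal form diag(1,1,1,1,1,1,1,1,1,1,1).

The boundary map ∂_3: C_3 → C_2 sends each 3-simplex σ to the alternating sum Σ_i (−1)^i (σ with its i-th vertex removed). For instance
  ∂PQRX = QRX − PRX + PQX − PQR,
  ∂PQTX = QTX − PTX + PQX − PQT.
The resulting 16×6 matrix has rank 5, and its Smith normal form has invariant factors (1,1,1,1,1).

Reading off H_k = ker ∂_k / im ∂_{k+1}:

  H_0: rank C_0 − rank ∂_1 = 9 − 8 = 1, and the invariant factors of ∂_1 are all 1, so H_0 ≅ Z.
  H_1: rank ker ∂_1 − rank ∂_2 = (19 − 8) − 11 = 0, and the invariant factors of ∂_2 are all 1, so H_1 ≅ 0.
  H_2: rank ker ∂_2 − rank ∂_3 = (16 − 11) − 5 = 0, and the invariant factors of ∂_3 are all 1, so H_2 ≅ 0.
  H_3: rank ker ∂_3 − rank ∂_4 = (6 − 5) − 0 = 1, and there is no ∂_4, so H_3 ≅ Z.

H_0 = Z,  H_1 = 0,  H_2 = 0,  H_3 = Z.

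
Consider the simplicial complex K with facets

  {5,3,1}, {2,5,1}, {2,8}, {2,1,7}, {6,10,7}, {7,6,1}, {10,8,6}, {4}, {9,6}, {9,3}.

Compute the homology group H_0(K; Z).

H_0 = Z^2.

K has 10 vertices, 16 edges, 6 triangles.
rank ∂_0 = 0, rank ∂_1 = 8 ⇒ b_0 = 10 − 0 − 8 = 2; all invariant factors of ∂_1 are 1 so no torsion. So H_0 ≅ Z^2.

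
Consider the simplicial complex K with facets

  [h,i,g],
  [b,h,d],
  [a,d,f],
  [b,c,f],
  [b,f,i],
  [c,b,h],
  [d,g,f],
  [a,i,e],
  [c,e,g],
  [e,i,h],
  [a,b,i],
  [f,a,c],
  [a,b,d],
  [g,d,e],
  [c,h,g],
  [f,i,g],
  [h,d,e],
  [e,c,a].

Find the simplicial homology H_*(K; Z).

Fix the vertex order a < b < c < d < e < f < g < h < i and write every simplex with vertices in increasing order. Then dim K = 2 and the simplices of K are:

  0-simplices (9): a, b, c, d, e, f, g, h, i
  1-simplices (27): ab, ac, ad, ae, af, ai, bc, bd, bf, bh, bi, ce, cf, cg, ch, de, df, dg, dh, eg, eh, ei, fg, fi, gh, gi, hi
  2-simplices (18): abd, abi, ace, acf, adf, aei, bcf, bch, bdh, bfi, ceg, cgh, deg, deh, dfg, ehi, fgi, ghi

giving chain groups C_0 ≅ Z^9, C_1 ≅ Z^27, C_2 ≅ Z^18.

The boundary map ∂_1: C_1 → C_0 is given by ∂[p,q] = [q] − [p]. For instance
  ∂df = f − d.
As a 9×27 matrix over Z this has rank 8, with invariant factors (1,1,1,1,1,1,1,1).

Boundary ∂_2: C_2 → C_1 sends each 2-simplex [p,q,r] to [q,r] − [p,r] + [p,q]. For instance
  ∂ghi = hi − gi + gh,
  ∂fgi = gi − fi + fg.
The resulting 27×18 matrix has rank 18, and its Smith normal form has invariant factors (1,1,1,1,1,1,1,1,1,1,1,1,1,1,1,1,1,2).

From H_k ≅ ker(∂_k) / im(∂_{k+1}) we obtain:

  H_0: rank C_0 − rank ∂_1 = 9 − 8 = 1, and the invariant factors of ∂_1 are all 1, so H_0 = Z.
  H_1: rank ker ∂_1 − rank ∂_2 = (27 − 8) − 18 = 1, and ∂_2 has invariant factor 2 > 1, so H_1 = Z ⊕ Z_2.
  H_2: rank ker ∂_2 − rank ∂_3 = (18 − 18) − 0 = 0, and there is no ∂_3, so H_2 = 0.

As a check, the Euler characteristic is 9 − 27 + 18 = 0, which agrees with 1 − 1 + 0 = 0.

H_0 ≅ Z,  H_1 ≅ Z ⊕ Z_2,  H_2 = 0.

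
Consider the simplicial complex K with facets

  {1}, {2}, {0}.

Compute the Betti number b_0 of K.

b_0 = 3.

Take the total order 0 < 1 < 2 on the vertex set. Then K (dimension 0) consists of the simplices:

  0-simplices (3): [0], [1], [2]

so the chain groups are C_0 ≅ Z^3.

Now H_k = ker ∂_k / im ∂_{k+1}, so:

  H_0: rank C_0 − rank ∂_1 = 3 − 0 = 3, and there is no ∂_1, so H_0 = Z^3.

Hence the Betti numbers are b_0 = 3.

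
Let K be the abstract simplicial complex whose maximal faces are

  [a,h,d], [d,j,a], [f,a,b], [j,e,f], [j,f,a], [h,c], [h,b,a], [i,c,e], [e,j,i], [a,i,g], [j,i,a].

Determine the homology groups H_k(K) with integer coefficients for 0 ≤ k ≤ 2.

H_0 = Z,  H_1 = Z,  H_2 = 0.

K has 10 vertices, 20 edges, 10 triangles.
rank ∂_0 = 0, rank ∂_1 = 9 ⇒ b_0 = 10 − 0 − 9 = 1; all invariant factors of ∂_1 are 1 so no torsion. So H_0 = Z.
rank ∂_1 = 9, rank ∂_2 = 10 ⇒ b_1 = 20 − 9 − 10 = 1; all invariant factors of ∂_2 are 1 so no torsion. So H_1 = Z.
rank ∂_2 = 10, rank ∂_3 = 0 ⇒ b_2 = 10 − 10 − 0 = 0. So H_2 = 0.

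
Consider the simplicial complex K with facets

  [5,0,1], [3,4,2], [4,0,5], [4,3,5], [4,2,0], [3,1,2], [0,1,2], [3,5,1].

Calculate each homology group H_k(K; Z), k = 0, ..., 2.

K has 6 vertices, 12 edges, 8 triangles.
rank ∂_0 = 0, rank ∂_1 = 5 ⇒ b_0 = 6 − 0 − 5 = 1; all invariant factors of ∂_1 are 1 so no torsion. So H_0 = Z.
rank ∂_1 = 5, rank ∂_2 = 7 ⇒ b_1 = 12 − 5 − 7 = 0; all invariant factors of ∂_2 are 1 so no torsion. So H_1 = 0.
rank ∂_2 = 7, rank ∂_3 = 0 ⇒ b_2 = 8 − 7 − 0 = 1. So H_2 = Z.

H_0 = Z,  H_1 = 0,  H_2 = Z.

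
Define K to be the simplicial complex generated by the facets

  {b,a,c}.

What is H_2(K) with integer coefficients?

Take the total order a < b < c on the vertex set. Then K (dimension 2) consists of the simplices:

  0-simplices (3): a, b, c
  1-simplices (3): ab, ac, bc
  2-simplices (1): abc

Hence C_0 ≅ Z^3, C_1 ≅ Z^3, C_2 ≅ Z^1.

∂_1: C_1 → C_0 is given by ∂[p,q] = [q] − [p]. For instance
  ∂ab = b − a.
As a 3×3 matrix over Z this has rank 2, with invariant factors (1,1).

The boundary map ∂_2: C_2 → C_1 maps a triangle to the signed sum of its edges. For instance
  ∂abc = bc − ac + ab.
The resulting 3×1 matrix has rank 1, and its Smith normal form has invariant factors (1).

Now H_k = ker ∂_k / im ∂_{k+1}, so:

  H_2: rank ker ∂_2 − rank ∂_3 = (1 − 1) − 0 = 0, and there is no ∂_3, so H_2 = 0.

H_2 = 0.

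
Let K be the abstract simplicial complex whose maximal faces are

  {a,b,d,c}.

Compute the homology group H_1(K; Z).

Take the total order a < b < c < d on the vertex set. Then K (dimension 3) consists of the simplices:

  0-simplices (4): a, b, c, d
  1-simplices (6): ab, ac, ad, bc, bd, cd
  2-simplices (4): abc, abd, acd, bcd
  3-simplices (1): abcd

giving chain groups C_0 ≅ Z^4, C_1 ≅ Z^6, C_2 ≅ Z^4, C_3 ≅ Z^1.

Boundary ∂_1: C_1 → C_0 is given by ∂[p,q] = [q] − [p].
The resulting 4×6 matrix has rank 3, and its Smith normal form has invariant factors (1,1,1).

The boundary map ∂_2: C_2 → C_1 maps a triangle to the signed sum of its edges. For instance
  ∂acd = cd − ad + ac,
  ∂bcd = cd − bd + bc.
The resulting 6×4 matrix has rank 3, and its Smith normal form has invariant factors (1,1,1).

∂_3: C_3 → C_2 sends each 3-simplex σ to the alternating sum Σ_i (−1)^i (σ with its i-th vertex removed). For instance
  ∂abcd = bcd − acd + abd − abc.
The 4×1 boundary matrix has rank 1 and Smith normal form diag(1).

From H_k ≅ ker(∂_k) / im(∂_{k+1}) we obtain:

  H_1: rank ker ∂_1 − rank ∂_2 = (6 − 3) − 3 = 0, and the invariant factors of ∂_2 are all 1, so H_1 = 0.

H_1 = 0.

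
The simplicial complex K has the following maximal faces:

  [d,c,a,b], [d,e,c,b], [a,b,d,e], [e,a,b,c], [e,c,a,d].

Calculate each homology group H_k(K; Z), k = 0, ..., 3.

H_0 = Z,  H_1 = 0,  H_2 = 0,  H_3 = Z.

Order the vertices as a < b < c < d < e. Listing each simplex with vertices in this order, K has dimension 3 with simplices:

  0-simplices (5): a, b, c, d, e
  1-simplices (10): ab, ac, ad, ae, bc, bd, be, cd, ce, de
  2-simplices (10): abc, abd, abe, acd, ace, ade, bcd, bce, bde, cde
  3-simplices (5): abcd, abce, abde, acde, bcde

giving chain groups C_0 ≅ Z^5, C_1 ≅ Z^10, C_2 ≅ Z^10, C_3 ≅ Z^5.

∂_1: C_1 → C_0 sends each edge [p,q] (with p < q) to q − p. For instance
  ∂ab = b − a.
The resulting 5×10 matrix has rank 4, and its Smith normal form has invariant factors (1,1,1,1).

∂_2: C_2 → C_1 sends each 2-simplex [p,q,r] to [q,r] − [p,r] + [p,q]. For instance
  ∂ade = de − ae + ad,
  ∂bcd = cd − bd + bc.
This gives a 10×10 integer matrix of rank 6; reducing to Smith normal form yields diagonal entries (1,1,1,1,1,1).

∂_3: C_3 → C_2 sends each 3-simplex σ to the alternating sum Σ_i (−1)^i (σ with its i-th vertex removed). For instance
  ∂bcde = cde − bde + bce − bcd,
  ∂abce = bce − ace + abe − abc.
As a 10×5 matrix over Z this has rank 4, with invariant factors (1,1,1,1).

Now H_k = ker ∂_k / im ∂_{k+1}, so:

  H_0: rank C_0 − rank ∂_1 = 5 − 4 = 1, and the invariant factors of ∂_1 are all 1, so H_0 = Z.
  H_1: rank ker ∂_1 − rank ∂_2 = (10 − 4) − 6 = 0, and the invariant factors of ∂_2 are all 1, so H_1 = 0.
  H_2: rank ker ∂_2 − rank ∂_3 = (10 − 6) − 4 = 0, and the invariant factors of ∂_3 are all 1, so H_2 = 0.
  H_3: rank ker ∂_3 − rank ∂_4 = (5 − 4) − 0 = 1, and there is no ∂_4, so H_3 = Z.

As a check, the Euler characteristic is 5 − 10 + 10 − 5 = 0, which agrees with 1 − 0 + 0 − 1 = 0.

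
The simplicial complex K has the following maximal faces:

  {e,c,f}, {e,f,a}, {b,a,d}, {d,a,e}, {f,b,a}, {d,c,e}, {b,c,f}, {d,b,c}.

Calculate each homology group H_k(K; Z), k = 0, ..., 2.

Order the vertices as a < b < c < d < e < f. Listing each simplex with vertices in this order, K has dimension 2 with simplices:

  0-simplices (6): a, b, c, d, e, f
  1-simplices (12): ab, ad, ae, af, bc, bd, bf, cd, ce, cf, de, ef
  2-simplices (8): abd, abf, ade, aef, bcd, bcf, cde, cef

giving chain groups C_0 ≅ Z^6, C_1 ≅ Z^12, C_2 ≅ Z^8.

∂_1: C_1 → C_0 is given by ∂[p,q] = [q] − [p].
As a 6×12 matrix over Z this has rank 5, with invariant factors (1,1,1,1,1).

∂_2: C_2 → C_1 acts by ∂[p,q,r] = [q,r] − [p,r] + [p,q]. For instance
  ∂bcf = cf − bf + bc,
  ∂abd = bd − ad + ab.
This gives a 12×8 integer matrix of rank 7; reducing to Smith normal form yields diagonal entries (1,1,1,1,1,1,1).

Now H_k = ker ∂_k / im ∂_{k+1}, so:

  H_0: rank C_0 − rank ∂_1 = 6 − 5 = 1, and the invariant factors of ∂_1 are all 1, so H_0 = Z.
  H_1: rank ker ∂_1 − rank ∂_2 = (12 − 5) − 7 = 0, and the invariant factors of ∂_2 are all 1, so H_1 = 0.
  H_2: rank ker ∂_2 − rank ∂_3 = (8 − 7) − 0 = 1, and there is no ∂_3, so H_2 = Z.

As a check, the Euler characteristic is 6 − 12 + 8 = 2, which agrees with 1 − 0 + 1 = 2.

H_0 = Z,  H_1 = 0,  H_2 = Z.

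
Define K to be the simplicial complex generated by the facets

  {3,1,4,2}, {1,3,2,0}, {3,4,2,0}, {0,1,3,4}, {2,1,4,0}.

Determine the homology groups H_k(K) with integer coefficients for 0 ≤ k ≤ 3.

Take the total order 0 < 1 < 2 < 3 < 4 on the vertex set. Then K (dimension 3) consists of the simplices:

  0-simplices (5): [0], [1], [2], [3], [4]
  1-simplices (10): [0,1], [0,2], [0,3], [0,4], [1,2], [1,3], [1,4], [2,3], [2,4], [3,4]
  2-simplices (10): [0,1,2], [0,1,3], [0,1,4], [0,2,3], [0,2,4], [0,3,4], [1,2,3], [1,2,4], [1,3,4], [2,3,4]
  3-simplices (5): [0,1,2,3], [0,1,2,4], [0,1,3,4], [0,2,3,4], [1,2,3,4]

giving chain groups C_0 ≅ Z^5, C_1 ≅ Z^10, C_2 ≅ Z^10, C_3 ≅ Z^5.

Boundary ∂_1: C_1 → C_0 is given by ∂[p,q] = [q] − [p]. For instance
  ∂[1,3] = [3] − [1].
The resulting 5×10 matrix has rank 4, and its Smith normal form has invariant factors (1,1,1,1).

∂_2: C_2 → C_1 maps a triangle to the signed sum of its edges. For instance
  ∂[1,2,3] = [2,3] − [1,3] + [1,2],
  ∂[0,3,4] = [3,4] − [0,4] + [0,3].
This gives a 10×10 integer matrix of rank 6; reducing to Smith normal form yields diagonal entries (1,1,1,1,1,1).

The boundary map ∂_3: C_3 → C_2 sends each 3-simplex σ to the alternating sum Σ_i (−1)^i (σ with its i-th vertex removed). For instance
  ∂[0,1,3,4] = [1,3,4] − [0,3,4] + [0,1,4] − [0,1,3],
  ∂[0,2,3,4] = [2,3,4] − [0,3,4] + [0,2,4] − [0,2,3].
As a 10×5 matrix over Z this has rank 4, with invariant factors (1,1,1,1).

Computing H_k = (kernel of ∂_k) / (image of ∂_{k+1}):

  H_0: rank C_0 − rank ∂_1 = 5 − 4 = 1, and the invariant factors of ∂_1 are all 1, so H_0 = Z.
  H_1: rank ker ∂_1 − rank ∂_2 = (10 − 4) − 6 = 0, and the invariant factors of ∂_2 are all 1, so H_1 = 0.
  H_2: rank ker ∂_2 − rank ∂_3 = (10 − 6) − 4 = 0, and the invariant factors of ∂_3 are all 1, so H_2 = 0.
  H_3: rank ker ∂_3 − rank ∂_4 = (5 − 4) − 0 = 1, and there is no ∂_4, so H_3 = Z.

As a check, the Euler characteristic is 5 − 10 + 10 − 5 = 0, which agrees with 1 − 0 + 0 − 1 = 0.

H_0 ≅ Z,  H_1 = 0,  H_2 = 0,  H_3 ≅ Z.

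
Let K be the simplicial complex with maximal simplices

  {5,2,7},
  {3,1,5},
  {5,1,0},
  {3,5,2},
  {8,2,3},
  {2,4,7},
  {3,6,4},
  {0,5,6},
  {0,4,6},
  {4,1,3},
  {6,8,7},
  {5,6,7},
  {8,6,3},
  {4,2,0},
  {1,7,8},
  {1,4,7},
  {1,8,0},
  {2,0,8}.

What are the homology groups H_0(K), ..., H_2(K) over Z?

H_0 ≅ Z,  H_1 ≅ Z^2,  H_2 ≅ Z.

Take the total order 0 < 1 < 2 < 3 < 4 < 5 < 6 < 7 < 8 on the vertex set. Then K (dimension 2) consists of the simplices:

  0-simplices (9): [0], [1], [2], [3], [4], [5], [6], [7], [8]
  1-simplices (27): (27 of them)
  2-simplices (18): [0,1,5], [0,1,8], [0,2,4], [0,2,8], [0,4,6], [0,5,6], [1,3,4], [1,3,5], [1,4,7], [1,7,8], [2,3,5], [2,3,8], [2,4,7], [2,5,7], [3,4,6], [3,6,8], [5,6,7], [6,7,8]

Hence C_0 ≅ Z^9, C_1 ≅ Z^27, C_2 ≅ Z^18.

The boundary map ∂_1: C_1 → C_0 maps an edge to its endpoints' difference, ∂[p,q] = q − p. For instance
  ∂[6,7] = [7] − [6].
As a 9×27 matrix over Z this has rank 8, with invariant factors (1,1,1,1,1,1,1,1).

Boundary ∂_2: C_2 → C_1 sends each 2-simplex [p,q,r] to [q,r] − [p,r] + [p,q]. For instance
  ∂[1,4,7] = [4,7] − [1,7] + [1,4],
  ∂[0,2,4] = [2,4] − [0,4] + [0,2].
This gives a 27×18 integer matrix of rank 17; reducing to Smith normal form yields diagonal entries (1,1,1,1,1,1,1,1,1,1,1,1,1,1,1,1,1).

Now H_k = ker ∂_k / im ∂_{k+1}, so:

  H_0: rank C_0 − rank ∂_1 = 9 − 8 = 1, and the invariant factors of ∂_1 are all 1, so H_0 ≅ Z.
  H_1: rank ker ∂_1 − rank ∂_2 = (27 − 8) − 17 = 2, and the invariant factors of ∂_2 are all 1, so H_1 ≅ Z^2.
  H_2: rank ker ∂_2 − rank ∂_3 = (18 − 17) − 0 = 1, and there is no ∂_3, so H_2 ≅ Z.

As a check, the Euler characteristic is 9 − 27 + 18 = 0, which agrees with 1 − 2 + 1 = 0.
(K is a triangulation of the torus T^2.)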